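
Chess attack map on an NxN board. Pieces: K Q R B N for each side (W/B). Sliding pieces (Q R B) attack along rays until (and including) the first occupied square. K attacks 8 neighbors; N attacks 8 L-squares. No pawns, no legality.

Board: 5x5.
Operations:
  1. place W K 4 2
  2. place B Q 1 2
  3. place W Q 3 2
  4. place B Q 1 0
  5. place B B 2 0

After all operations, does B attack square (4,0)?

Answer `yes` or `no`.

Answer: no

Derivation:
Op 1: place WK@(4,2)
Op 2: place BQ@(1,2)
Op 3: place WQ@(3,2)
Op 4: place BQ@(1,0)
Op 5: place BB@(2,0)
Per-piece attacks for B:
  BQ@(1,0): attacks (1,1) (1,2) (2,0) (0,0) (2,1) (3,2) (0,1) [ray(0,1) blocked at (1,2); ray(1,0) blocked at (2,0); ray(1,1) blocked at (3,2)]
  BQ@(1,2): attacks (1,3) (1,4) (1,1) (1,0) (2,2) (3,2) (0,2) (2,3) (3,4) (2,1) (3,0) (0,3) (0,1) [ray(0,-1) blocked at (1,0); ray(1,0) blocked at (3,2)]
  BB@(2,0): attacks (3,1) (4,2) (1,1) (0,2) [ray(1,1) blocked at (4,2)]
B attacks (4,0): no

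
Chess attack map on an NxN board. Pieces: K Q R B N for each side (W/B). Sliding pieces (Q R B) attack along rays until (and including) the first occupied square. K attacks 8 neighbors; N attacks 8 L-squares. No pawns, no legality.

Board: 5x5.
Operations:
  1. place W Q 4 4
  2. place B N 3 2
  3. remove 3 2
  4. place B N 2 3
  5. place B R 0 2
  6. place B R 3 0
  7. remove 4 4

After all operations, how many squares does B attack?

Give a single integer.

Answer: 17

Derivation:
Op 1: place WQ@(4,4)
Op 2: place BN@(3,2)
Op 3: remove (3,2)
Op 4: place BN@(2,3)
Op 5: place BR@(0,2)
Op 6: place BR@(3,0)
Op 7: remove (4,4)
Per-piece attacks for B:
  BR@(0,2): attacks (0,3) (0,4) (0,1) (0,0) (1,2) (2,2) (3,2) (4,2)
  BN@(2,3): attacks (4,4) (0,4) (3,1) (4,2) (1,1) (0,2)
  BR@(3,0): attacks (3,1) (3,2) (3,3) (3,4) (4,0) (2,0) (1,0) (0,0)
Union (17 distinct): (0,0) (0,1) (0,2) (0,3) (0,4) (1,0) (1,1) (1,2) (2,0) (2,2) (3,1) (3,2) (3,3) (3,4) (4,0) (4,2) (4,4)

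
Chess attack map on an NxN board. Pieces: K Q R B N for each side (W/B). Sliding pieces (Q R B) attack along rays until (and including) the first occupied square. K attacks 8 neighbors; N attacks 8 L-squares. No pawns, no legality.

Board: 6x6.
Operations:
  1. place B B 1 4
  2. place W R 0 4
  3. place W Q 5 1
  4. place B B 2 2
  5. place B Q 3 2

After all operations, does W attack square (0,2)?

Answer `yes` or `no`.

Answer: yes

Derivation:
Op 1: place BB@(1,4)
Op 2: place WR@(0,4)
Op 3: place WQ@(5,1)
Op 4: place BB@(2,2)
Op 5: place BQ@(3,2)
Per-piece attacks for W:
  WR@(0,4): attacks (0,5) (0,3) (0,2) (0,1) (0,0) (1,4) [ray(1,0) blocked at (1,4)]
  WQ@(5,1): attacks (5,2) (5,3) (5,4) (5,5) (5,0) (4,1) (3,1) (2,1) (1,1) (0,1) (4,2) (3,3) (2,4) (1,5) (4,0)
W attacks (0,2): yes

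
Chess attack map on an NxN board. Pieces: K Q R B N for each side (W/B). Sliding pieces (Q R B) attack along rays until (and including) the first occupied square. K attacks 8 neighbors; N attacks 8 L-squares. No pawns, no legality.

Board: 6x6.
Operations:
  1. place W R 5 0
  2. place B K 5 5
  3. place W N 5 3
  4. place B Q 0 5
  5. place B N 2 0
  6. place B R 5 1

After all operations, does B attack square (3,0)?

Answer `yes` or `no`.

Answer: no

Derivation:
Op 1: place WR@(5,0)
Op 2: place BK@(5,5)
Op 3: place WN@(5,3)
Op 4: place BQ@(0,5)
Op 5: place BN@(2,0)
Op 6: place BR@(5,1)
Per-piece attacks for B:
  BQ@(0,5): attacks (0,4) (0,3) (0,2) (0,1) (0,0) (1,5) (2,5) (3,5) (4,5) (5,5) (1,4) (2,3) (3,2) (4,1) (5,0) [ray(1,0) blocked at (5,5); ray(1,-1) blocked at (5,0)]
  BN@(2,0): attacks (3,2) (4,1) (1,2) (0,1)
  BR@(5,1): attacks (5,2) (5,3) (5,0) (4,1) (3,1) (2,1) (1,1) (0,1) [ray(0,1) blocked at (5,3); ray(0,-1) blocked at (5,0)]
  BK@(5,5): attacks (5,4) (4,5) (4,4)
B attacks (3,0): no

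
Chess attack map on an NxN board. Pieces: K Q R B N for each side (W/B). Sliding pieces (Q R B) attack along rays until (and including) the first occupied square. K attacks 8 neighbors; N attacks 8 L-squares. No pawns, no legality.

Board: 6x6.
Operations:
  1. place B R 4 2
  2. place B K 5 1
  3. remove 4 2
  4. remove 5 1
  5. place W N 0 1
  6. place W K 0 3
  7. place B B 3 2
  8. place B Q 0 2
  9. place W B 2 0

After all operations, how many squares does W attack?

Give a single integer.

Answer: 11

Derivation:
Op 1: place BR@(4,2)
Op 2: place BK@(5,1)
Op 3: remove (4,2)
Op 4: remove (5,1)
Op 5: place WN@(0,1)
Op 6: place WK@(0,3)
Op 7: place BB@(3,2)
Op 8: place BQ@(0,2)
Op 9: place WB@(2,0)
Per-piece attacks for W:
  WN@(0,1): attacks (1,3) (2,2) (2,0)
  WK@(0,3): attacks (0,4) (0,2) (1,3) (1,4) (1,2)
  WB@(2,0): attacks (3,1) (4,2) (5,3) (1,1) (0,2) [ray(-1,1) blocked at (0,2)]
Union (11 distinct): (0,2) (0,4) (1,1) (1,2) (1,3) (1,4) (2,0) (2,2) (3,1) (4,2) (5,3)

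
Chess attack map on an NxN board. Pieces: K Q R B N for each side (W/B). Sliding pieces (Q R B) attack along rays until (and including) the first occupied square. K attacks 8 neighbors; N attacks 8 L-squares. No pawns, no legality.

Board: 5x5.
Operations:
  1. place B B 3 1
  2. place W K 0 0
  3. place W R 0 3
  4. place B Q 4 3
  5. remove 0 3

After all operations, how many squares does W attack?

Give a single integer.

Answer: 3

Derivation:
Op 1: place BB@(3,1)
Op 2: place WK@(0,0)
Op 3: place WR@(0,3)
Op 4: place BQ@(4,3)
Op 5: remove (0,3)
Per-piece attacks for W:
  WK@(0,0): attacks (0,1) (1,0) (1,1)
Union (3 distinct): (0,1) (1,0) (1,1)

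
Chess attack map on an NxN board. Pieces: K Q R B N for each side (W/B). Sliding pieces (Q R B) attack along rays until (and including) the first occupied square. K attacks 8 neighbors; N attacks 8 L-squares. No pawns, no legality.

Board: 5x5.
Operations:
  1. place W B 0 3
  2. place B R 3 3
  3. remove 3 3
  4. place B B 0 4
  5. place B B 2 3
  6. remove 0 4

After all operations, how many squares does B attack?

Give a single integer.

Answer: 6

Derivation:
Op 1: place WB@(0,3)
Op 2: place BR@(3,3)
Op 3: remove (3,3)
Op 4: place BB@(0,4)
Op 5: place BB@(2,3)
Op 6: remove (0,4)
Per-piece attacks for B:
  BB@(2,3): attacks (3,4) (3,2) (4,1) (1,4) (1,2) (0,1)
Union (6 distinct): (0,1) (1,2) (1,4) (3,2) (3,4) (4,1)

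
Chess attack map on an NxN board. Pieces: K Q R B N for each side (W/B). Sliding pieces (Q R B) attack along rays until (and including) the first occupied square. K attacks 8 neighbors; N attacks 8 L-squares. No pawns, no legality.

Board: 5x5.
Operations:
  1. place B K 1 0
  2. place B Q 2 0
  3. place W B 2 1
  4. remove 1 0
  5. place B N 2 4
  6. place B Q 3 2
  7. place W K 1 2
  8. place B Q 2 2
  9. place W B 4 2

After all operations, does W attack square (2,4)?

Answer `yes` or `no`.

Op 1: place BK@(1,0)
Op 2: place BQ@(2,0)
Op 3: place WB@(2,1)
Op 4: remove (1,0)
Op 5: place BN@(2,4)
Op 6: place BQ@(3,2)
Op 7: place WK@(1,2)
Op 8: place BQ@(2,2)
Op 9: place WB@(4,2)
Per-piece attacks for W:
  WK@(1,2): attacks (1,3) (1,1) (2,2) (0,2) (2,3) (2,1) (0,3) (0,1)
  WB@(2,1): attacks (3,2) (3,0) (1,2) (1,0) [ray(1,1) blocked at (3,2); ray(-1,1) blocked at (1,2)]
  WB@(4,2): attacks (3,3) (2,4) (3,1) (2,0) [ray(-1,1) blocked at (2,4); ray(-1,-1) blocked at (2,0)]
W attacks (2,4): yes

Answer: yes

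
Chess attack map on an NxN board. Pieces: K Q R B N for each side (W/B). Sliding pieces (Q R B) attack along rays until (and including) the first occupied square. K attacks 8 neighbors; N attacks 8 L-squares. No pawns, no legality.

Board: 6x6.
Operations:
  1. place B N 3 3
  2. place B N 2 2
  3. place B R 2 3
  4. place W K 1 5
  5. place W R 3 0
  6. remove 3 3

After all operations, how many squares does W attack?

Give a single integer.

Answer: 15

Derivation:
Op 1: place BN@(3,3)
Op 2: place BN@(2,2)
Op 3: place BR@(2,3)
Op 4: place WK@(1,5)
Op 5: place WR@(3,0)
Op 6: remove (3,3)
Per-piece attacks for W:
  WK@(1,5): attacks (1,4) (2,5) (0,5) (2,4) (0,4)
  WR@(3,0): attacks (3,1) (3,2) (3,3) (3,4) (3,5) (4,0) (5,0) (2,0) (1,0) (0,0)
Union (15 distinct): (0,0) (0,4) (0,5) (1,0) (1,4) (2,0) (2,4) (2,5) (3,1) (3,2) (3,3) (3,4) (3,5) (4,0) (5,0)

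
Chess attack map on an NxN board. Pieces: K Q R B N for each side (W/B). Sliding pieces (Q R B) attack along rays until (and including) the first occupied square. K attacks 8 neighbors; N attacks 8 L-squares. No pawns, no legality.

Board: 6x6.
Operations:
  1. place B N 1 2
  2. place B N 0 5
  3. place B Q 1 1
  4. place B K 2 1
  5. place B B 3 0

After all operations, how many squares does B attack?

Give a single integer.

Answer: 20

Derivation:
Op 1: place BN@(1,2)
Op 2: place BN@(0,5)
Op 3: place BQ@(1,1)
Op 4: place BK@(2,1)
Op 5: place BB@(3,0)
Per-piece attacks for B:
  BN@(0,5): attacks (1,3) (2,4)
  BQ@(1,1): attacks (1,2) (1,0) (2,1) (0,1) (2,2) (3,3) (4,4) (5,5) (2,0) (0,2) (0,0) [ray(0,1) blocked at (1,2); ray(1,0) blocked at (2,1)]
  BN@(1,2): attacks (2,4) (3,3) (0,4) (2,0) (3,1) (0,0)
  BK@(2,1): attacks (2,2) (2,0) (3,1) (1,1) (3,2) (3,0) (1,2) (1,0)
  BB@(3,0): attacks (4,1) (5,2) (2,1) [ray(-1,1) blocked at (2,1)]
Union (20 distinct): (0,0) (0,1) (0,2) (0,4) (1,0) (1,1) (1,2) (1,3) (2,0) (2,1) (2,2) (2,4) (3,0) (3,1) (3,2) (3,3) (4,1) (4,4) (5,2) (5,5)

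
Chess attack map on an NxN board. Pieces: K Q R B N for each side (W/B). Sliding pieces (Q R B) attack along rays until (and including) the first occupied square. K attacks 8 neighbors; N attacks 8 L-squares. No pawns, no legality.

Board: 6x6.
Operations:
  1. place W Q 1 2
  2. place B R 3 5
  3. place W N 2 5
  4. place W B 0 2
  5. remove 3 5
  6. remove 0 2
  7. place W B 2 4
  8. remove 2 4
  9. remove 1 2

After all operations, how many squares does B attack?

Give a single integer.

Answer: 0

Derivation:
Op 1: place WQ@(1,2)
Op 2: place BR@(3,5)
Op 3: place WN@(2,5)
Op 4: place WB@(0,2)
Op 5: remove (3,5)
Op 6: remove (0,2)
Op 7: place WB@(2,4)
Op 8: remove (2,4)
Op 9: remove (1,2)
Per-piece attacks for B:
Union (0 distinct): (none)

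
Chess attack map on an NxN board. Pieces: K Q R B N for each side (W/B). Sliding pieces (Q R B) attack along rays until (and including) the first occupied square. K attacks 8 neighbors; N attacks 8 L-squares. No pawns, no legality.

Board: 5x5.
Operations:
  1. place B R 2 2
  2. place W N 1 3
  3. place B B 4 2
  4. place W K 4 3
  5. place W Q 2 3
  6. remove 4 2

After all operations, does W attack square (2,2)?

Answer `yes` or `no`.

Op 1: place BR@(2,2)
Op 2: place WN@(1,3)
Op 3: place BB@(4,2)
Op 4: place WK@(4,3)
Op 5: place WQ@(2,3)
Op 6: remove (4,2)
Per-piece attacks for W:
  WN@(1,3): attacks (3,4) (2,1) (3,2) (0,1)
  WQ@(2,3): attacks (2,4) (2,2) (3,3) (4,3) (1,3) (3,4) (3,2) (4,1) (1,4) (1,2) (0,1) [ray(0,-1) blocked at (2,2); ray(1,0) blocked at (4,3); ray(-1,0) blocked at (1,3)]
  WK@(4,3): attacks (4,4) (4,2) (3,3) (3,4) (3,2)
W attacks (2,2): yes

Answer: yes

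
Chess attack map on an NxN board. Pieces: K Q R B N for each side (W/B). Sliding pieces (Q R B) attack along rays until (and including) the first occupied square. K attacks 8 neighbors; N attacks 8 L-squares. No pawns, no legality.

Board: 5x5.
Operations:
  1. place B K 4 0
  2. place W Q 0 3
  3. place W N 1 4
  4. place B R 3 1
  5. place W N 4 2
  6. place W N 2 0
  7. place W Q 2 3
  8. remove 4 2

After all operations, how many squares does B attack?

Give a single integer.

Answer: 9

Derivation:
Op 1: place BK@(4,0)
Op 2: place WQ@(0,3)
Op 3: place WN@(1,4)
Op 4: place BR@(3,1)
Op 5: place WN@(4,2)
Op 6: place WN@(2,0)
Op 7: place WQ@(2,3)
Op 8: remove (4,2)
Per-piece attacks for B:
  BR@(3,1): attacks (3,2) (3,3) (3,4) (3,0) (4,1) (2,1) (1,1) (0,1)
  BK@(4,0): attacks (4,1) (3,0) (3,1)
Union (9 distinct): (0,1) (1,1) (2,1) (3,0) (3,1) (3,2) (3,3) (3,4) (4,1)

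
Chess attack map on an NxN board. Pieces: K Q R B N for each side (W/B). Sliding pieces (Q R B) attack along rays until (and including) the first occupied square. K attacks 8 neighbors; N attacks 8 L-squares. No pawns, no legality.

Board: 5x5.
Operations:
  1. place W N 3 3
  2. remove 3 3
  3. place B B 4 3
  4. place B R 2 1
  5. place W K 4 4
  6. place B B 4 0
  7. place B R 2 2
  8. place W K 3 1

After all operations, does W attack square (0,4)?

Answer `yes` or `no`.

Op 1: place WN@(3,3)
Op 2: remove (3,3)
Op 3: place BB@(4,3)
Op 4: place BR@(2,1)
Op 5: place WK@(4,4)
Op 6: place BB@(4,0)
Op 7: place BR@(2,2)
Op 8: place WK@(3,1)
Per-piece attacks for W:
  WK@(3,1): attacks (3,2) (3,0) (4,1) (2,1) (4,2) (4,0) (2,2) (2,0)
  WK@(4,4): attacks (4,3) (3,4) (3,3)
W attacks (0,4): no

Answer: no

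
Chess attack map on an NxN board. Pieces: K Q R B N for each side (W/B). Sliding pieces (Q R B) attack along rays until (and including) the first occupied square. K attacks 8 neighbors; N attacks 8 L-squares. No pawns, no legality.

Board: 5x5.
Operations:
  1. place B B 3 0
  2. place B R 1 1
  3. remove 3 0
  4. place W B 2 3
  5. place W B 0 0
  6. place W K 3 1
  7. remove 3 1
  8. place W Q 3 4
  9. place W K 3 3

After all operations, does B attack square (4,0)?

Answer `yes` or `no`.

Answer: no

Derivation:
Op 1: place BB@(3,0)
Op 2: place BR@(1,1)
Op 3: remove (3,0)
Op 4: place WB@(2,3)
Op 5: place WB@(0,0)
Op 6: place WK@(3,1)
Op 7: remove (3,1)
Op 8: place WQ@(3,4)
Op 9: place WK@(3,3)
Per-piece attacks for B:
  BR@(1,1): attacks (1,2) (1,3) (1,4) (1,0) (2,1) (3,1) (4,1) (0,1)
B attacks (4,0): no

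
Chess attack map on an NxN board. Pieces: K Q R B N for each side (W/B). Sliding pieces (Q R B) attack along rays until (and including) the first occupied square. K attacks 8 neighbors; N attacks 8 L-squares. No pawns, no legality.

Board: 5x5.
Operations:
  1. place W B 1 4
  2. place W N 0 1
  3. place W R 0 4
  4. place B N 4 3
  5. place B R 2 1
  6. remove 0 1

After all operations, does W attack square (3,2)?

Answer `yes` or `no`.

Op 1: place WB@(1,4)
Op 2: place WN@(0,1)
Op 3: place WR@(0,4)
Op 4: place BN@(4,3)
Op 5: place BR@(2,1)
Op 6: remove (0,1)
Per-piece attacks for W:
  WR@(0,4): attacks (0,3) (0,2) (0,1) (0,0) (1,4) [ray(1,0) blocked at (1,4)]
  WB@(1,4): attacks (2,3) (3,2) (4,1) (0,3)
W attacks (3,2): yes

Answer: yes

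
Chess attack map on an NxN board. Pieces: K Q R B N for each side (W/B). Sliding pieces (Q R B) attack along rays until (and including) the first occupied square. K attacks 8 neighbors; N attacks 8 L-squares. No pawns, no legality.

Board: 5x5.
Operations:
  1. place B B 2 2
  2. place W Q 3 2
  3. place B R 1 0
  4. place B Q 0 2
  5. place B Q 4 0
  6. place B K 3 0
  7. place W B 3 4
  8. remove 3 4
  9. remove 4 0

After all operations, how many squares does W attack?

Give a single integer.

Op 1: place BB@(2,2)
Op 2: place WQ@(3,2)
Op 3: place BR@(1,0)
Op 4: place BQ@(0,2)
Op 5: place BQ@(4,0)
Op 6: place BK@(3,0)
Op 7: place WB@(3,4)
Op 8: remove (3,4)
Op 9: remove (4,0)
Per-piece attacks for W:
  WQ@(3,2): attacks (3,3) (3,4) (3,1) (3,0) (4,2) (2,2) (4,3) (4,1) (2,3) (1,4) (2,1) (1,0) [ray(0,-1) blocked at (3,0); ray(-1,0) blocked at (2,2); ray(-1,-1) blocked at (1,0)]
Union (12 distinct): (1,0) (1,4) (2,1) (2,2) (2,3) (3,0) (3,1) (3,3) (3,4) (4,1) (4,2) (4,3)

Answer: 12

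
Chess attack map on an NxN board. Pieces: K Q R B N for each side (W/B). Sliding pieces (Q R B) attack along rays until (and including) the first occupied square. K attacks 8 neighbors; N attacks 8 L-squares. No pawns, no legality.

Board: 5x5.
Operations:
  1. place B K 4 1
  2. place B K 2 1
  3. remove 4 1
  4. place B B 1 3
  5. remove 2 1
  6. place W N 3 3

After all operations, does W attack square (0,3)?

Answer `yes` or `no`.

Op 1: place BK@(4,1)
Op 2: place BK@(2,1)
Op 3: remove (4,1)
Op 4: place BB@(1,3)
Op 5: remove (2,1)
Op 6: place WN@(3,3)
Per-piece attacks for W:
  WN@(3,3): attacks (1,4) (4,1) (2,1) (1,2)
W attacks (0,3): no

Answer: no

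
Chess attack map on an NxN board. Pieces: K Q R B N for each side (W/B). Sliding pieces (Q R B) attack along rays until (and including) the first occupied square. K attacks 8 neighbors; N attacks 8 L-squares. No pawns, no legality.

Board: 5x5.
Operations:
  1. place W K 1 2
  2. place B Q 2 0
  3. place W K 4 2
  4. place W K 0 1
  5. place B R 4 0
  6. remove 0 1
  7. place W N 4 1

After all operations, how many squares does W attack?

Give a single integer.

Op 1: place WK@(1,2)
Op 2: place BQ@(2,0)
Op 3: place WK@(4,2)
Op 4: place WK@(0,1)
Op 5: place BR@(4,0)
Op 6: remove (0,1)
Op 7: place WN@(4,1)
Per-piece attacks for W:
  WK@(1,2): attacks (1,3) (1,1) (2,2) (0,2) (2,3) (2,1) (0,3) (0,1)
  WN@(4,1): attacks (3,3) (2,2) (2,0)
  WK@(4,2): attacks (4,3) (4,1) (3,2) (3,3) (3,1)
Union (14 distinct): (0,1) (0,2) (0,3) (1,1) (1,3) (2,0) (2,1) (2,2) (2,3) (3,1) (3,2) (3,3) (4,1) (4,3)

Answer: 14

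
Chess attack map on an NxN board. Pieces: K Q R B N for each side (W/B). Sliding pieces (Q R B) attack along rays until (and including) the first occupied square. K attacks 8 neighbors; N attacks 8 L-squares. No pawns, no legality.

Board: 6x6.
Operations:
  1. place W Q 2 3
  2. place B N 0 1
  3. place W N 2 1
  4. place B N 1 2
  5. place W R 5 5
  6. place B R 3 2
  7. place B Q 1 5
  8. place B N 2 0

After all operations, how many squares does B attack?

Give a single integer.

Op 1: place WQ@(2,3)
Op 2: place BN@(0,1)
Op 3: place WN@(2,1)
Op 4: place BN@(1,2)
Op 5: place WR@(5,5)
Op 6: place BR@(3,2)
Op 7: place BQ@(1,5)
Op 8: place BN@(2,0)
Per-piece attacks for B:
  BN@(0,1): attacks (1,3) (2,2) (2,0)
  BN@(1,2): attacks (2,4) (3,3) (0,4) (2,0) (3,1) (0,0)
  BQ@(1,5): attacks (1,4) (1,3) (1,2) (2,5) (3,5) (4,5) (5,5) (0,5) (2,4) (3,3) (4,2) (5,1) (0,4) [ray(0,-1) blocked at (1,2); ray(1,0) blocked at (5,5)]
  BN@(2,0): attacks (3,2) (4,1) (1,2) (0,1)
  BR@(3,2): attacks (3,3) (3,4) (3,5) (3,1) (3,0) (4,2) (5,2) (2,2) (1,2) [ray(-1,0) blocked at (1,2)]
Union (23 distinct): (0,0) (0,1) (0,4) (0,5) (1,2) (1,3) (1,4) (2,0) (2,2) (2,4) (2,5) (3,0) (3,1) (3,2) (3,3) (3,4) (3,5) (4,1) (4,2) (4,5) (5,1) (5,2) (5,5)

Answer: 23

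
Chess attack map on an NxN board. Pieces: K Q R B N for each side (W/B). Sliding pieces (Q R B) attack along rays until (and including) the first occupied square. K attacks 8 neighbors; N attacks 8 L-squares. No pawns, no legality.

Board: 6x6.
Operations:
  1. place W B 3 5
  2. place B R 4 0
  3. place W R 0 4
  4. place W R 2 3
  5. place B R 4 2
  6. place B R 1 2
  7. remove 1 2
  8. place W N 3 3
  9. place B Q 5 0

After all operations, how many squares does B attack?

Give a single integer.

Answer: 21

Derivation:
Op 1: place WB@(3,5)
Op 2: place BR@(4,0)
Op 3: place WR@(0,4)
Op 4: place WR@(2,3)
Op 5: place BR@(4,2)
Op 6: place BR@(1,2)
Op 7: remove (1,2)
Op 8: place WN@(3,3)
Op 9: place BQ@(5,0)
Per-piece attacks for B:
  BR@(4,0): attacks (4,1) (4,2) (5,0) (3,0) (2,0) (1,0) (0,0) [ray(0,1) blocked at (4,2); ray(1,0) blocked at (5,0)]
  BR@(4,2): attacks (4,3) (4,4) (4,5) (4,1) (4,0) (5,2) (3,2) (2,2) (1,2) (0,2) [ray(0,-1) blocked at (4,0)]
  BQ@(5,0): attacks (5,1) (5,2) (5,3) (5,4) (5,5) (4,0) (4,1) (3,2) (2,3) [ray(-1,0) blocked at (4,0); ray(-1,1) blocked at (2,3)]
Union (21 distinct): (0,0) (0,2) (1,0) (1,2) (2,0) (2,2) (2,3) (3,0) (3,2) (4,0) (4,1) (4,2) (4,3) (4,4) (4,5) (5,0) (5,1) (5,2) (5,3) (5,4) (5,5)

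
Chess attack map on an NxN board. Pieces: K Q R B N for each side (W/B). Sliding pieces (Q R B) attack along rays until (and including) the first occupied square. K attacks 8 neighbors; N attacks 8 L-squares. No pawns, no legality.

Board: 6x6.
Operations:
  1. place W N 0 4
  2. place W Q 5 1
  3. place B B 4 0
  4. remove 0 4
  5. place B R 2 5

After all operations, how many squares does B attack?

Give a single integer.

Answer: 14

Derivation:
Op 1: place WN@(0,4)
Op 2: place WQ@(5,1)
Op 3: place BB@(4,0)
Op 4: remove (0,4)
Op 5: place BR@(2,5)
Per-piece attacks for B:
  BR@(2,5): attacks (2,4) (2,3) (2,2) (2,1) (2,0) (3,5) (4,5) (5,5) (1,5) (0,5)
  BB@(4,0): attacks (5,1) (3,1) (2,2) (1,3) (0,4) [ray(1,1) blocked at (5,1)]
Union (14 distinct): (0,4) (0,5) (1,3) (1,5) (2,0) (2,1) (2,2) (2,3) (2,4) (3,1) (3,5) (4,5) (5,1) (5,5)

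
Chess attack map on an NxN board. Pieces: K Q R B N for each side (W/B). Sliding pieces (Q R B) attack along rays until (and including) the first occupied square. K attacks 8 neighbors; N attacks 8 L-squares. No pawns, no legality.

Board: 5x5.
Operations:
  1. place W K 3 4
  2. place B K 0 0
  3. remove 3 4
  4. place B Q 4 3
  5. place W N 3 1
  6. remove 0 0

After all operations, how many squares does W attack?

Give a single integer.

Op 1: place WK@(3,4)
Op 2: place BK@(0,0)
Op 3: remove (3,4)
Op 4: place BQ@(4,3)
Op 5: place WN@(3,1)
Op 6: remove (0,0)
Per-piece attacks for W:
  WN@(3,1): attacks (4,3) (2,3) (1,2) (1,0)
Union (4 distinct): (1,0) (1,2) (2,3) (4,3)

Answer: 4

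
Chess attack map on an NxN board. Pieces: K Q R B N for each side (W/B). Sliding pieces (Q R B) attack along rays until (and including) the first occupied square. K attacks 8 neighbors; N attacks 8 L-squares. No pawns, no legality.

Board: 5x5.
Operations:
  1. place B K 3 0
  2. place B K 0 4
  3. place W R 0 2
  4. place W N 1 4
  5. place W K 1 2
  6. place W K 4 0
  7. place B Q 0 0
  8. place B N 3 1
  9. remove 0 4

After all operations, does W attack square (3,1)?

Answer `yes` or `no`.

Answer: yes

Derivation:
Op 1: place BK@(3,0)
Op 2: place BK@(0,4)
Op 3: place WR@(0,2)
Op 4: place WN@(1,4)
Op 5: place WK@(1,2)
Op 6: place WK@(4,0)
Op 7: place BQ@(0,0)
Op 8: place BN@(3,1)
Op 9: remove (0,4)
Per-piece attacks for W:
  WR@(0,2): attacks (0,3) (0,4) (0,1) (0,0) (1,2) [ray(0,-1) blocked at (0,0); ray(1,0) blocked at (1,2)]
  WK@(1,2): attacks (1,3) (1,1) (2,2) (0,2) (2,3) (2,1) (0,3) (0,1)
  WN@(1,4): attacks (2,2) (3,3) (0,2)
  WK@(4,0): attacks (4,1) (3,0) (3,1)
W attacks (3,1): yes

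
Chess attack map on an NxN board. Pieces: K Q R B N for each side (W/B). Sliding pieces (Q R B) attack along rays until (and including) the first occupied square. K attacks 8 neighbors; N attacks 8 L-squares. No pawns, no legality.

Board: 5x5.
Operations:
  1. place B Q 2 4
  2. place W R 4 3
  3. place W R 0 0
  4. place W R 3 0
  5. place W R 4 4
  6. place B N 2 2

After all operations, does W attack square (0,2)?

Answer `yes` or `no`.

Op 1: place BQ@(2,4)
Op 2: place WR@(4,3)
Op 3: place WR@(0,0)
Op 4: place WR@(3,0)
Op 5: place WR@(4,4)
Op 6: place BN@(2,2)
Per-piece attacks for W:
  WR@(0,0): attacks (0,1) (0,2) (0,3) (0,4) (1,0) (2,0) (3,0) [ray(1,0) blocked at (3,0)]
  WR@(3,0): attacks (3,1) (3,2) (3,3) (3,4) (4,0) (2,0) (1,0) (0,0) [ray(-1,0) blocked at (0,0)]
  WR@(4,3): attacks (4,4) (4,2) (4,1) (4,0) (3,3) (2,3) (1,3) (0,3) [ray(0,1) blocked at (4,4)]
  WR@(4,4): attacks (4,3) (3,4) (2,4) [ray(0,-1) blocked at (4,3); ray(-1,0) blocked at (2,4)]
W attacks (0,2): yes

Answer: yes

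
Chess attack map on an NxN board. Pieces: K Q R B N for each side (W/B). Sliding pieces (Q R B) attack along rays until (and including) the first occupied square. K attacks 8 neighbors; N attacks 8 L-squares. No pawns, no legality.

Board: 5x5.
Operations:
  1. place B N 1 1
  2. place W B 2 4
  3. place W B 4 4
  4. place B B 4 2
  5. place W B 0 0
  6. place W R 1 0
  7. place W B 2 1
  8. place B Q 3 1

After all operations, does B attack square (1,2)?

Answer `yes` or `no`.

Answer: no

Derivation:
Op 1: place BN@(1,1)
Op 2: place WB@(2,4)
Op 3: place WB@(4,4)
Op 4: place BB@(4,2)
Op 5: place WB@(0,0)
Op 6: place WR@(1,0)
Op 7: place WB@(2,1)
Op 8: place BQ@(3,1)
Per-piece attacks for B:
  BN@(1,1): attacks (2,3) (3,2) (0,3) (3,0)
  BQ@(3,1): attacks (3,2) (3,3) (3,4) (3,0) (4,1) (2,1) (4,2) (4,0) (2,2) (1,3) (0,4) (2,0) [ray(-1,0) blocked at (2,1); ray(1,1) blocked at (4,2)]
  BB@(4,2): attacks (3,3) (2,4) (3,1) [ray(-1,1) blocked at (2,4); ray(-1,-1) blocked at (3,1)]
B attacks (1,2): no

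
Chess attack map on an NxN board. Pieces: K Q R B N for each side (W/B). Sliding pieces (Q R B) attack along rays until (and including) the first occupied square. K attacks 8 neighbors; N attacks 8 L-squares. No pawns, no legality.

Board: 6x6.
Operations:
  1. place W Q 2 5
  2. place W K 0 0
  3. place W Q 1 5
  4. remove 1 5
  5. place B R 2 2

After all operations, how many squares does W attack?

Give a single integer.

Answer: 16

Derivation:
Op 1: place WQ@(2,5)
Op 2: place WK@(0,0)
Op 3: place WQ@(1,5)
Op 4: remove (1,5)
Op 5: place BR@(2,2)
Per-piece attacks for W:
  WK@(0,0): attacks (0,1) (1,0) (1,1)
  WQ@(2,5): attacks (2,4) (2,3) (2,2) (3,5) (4,5) (5,5) (1,5) (0,5) (3,4) (4,3) (5,2) (1,4) (0,3) [ray(0,-1) blocked at (2,2)]
Union (16 distinct): (0,1) (0,3) (0,5) (1,0) (1,1) (1,4) (1,5) (2,2) (2,3) (2,4) (3,4) (3,5) (4,3) (4,5) (5,2) (5,5)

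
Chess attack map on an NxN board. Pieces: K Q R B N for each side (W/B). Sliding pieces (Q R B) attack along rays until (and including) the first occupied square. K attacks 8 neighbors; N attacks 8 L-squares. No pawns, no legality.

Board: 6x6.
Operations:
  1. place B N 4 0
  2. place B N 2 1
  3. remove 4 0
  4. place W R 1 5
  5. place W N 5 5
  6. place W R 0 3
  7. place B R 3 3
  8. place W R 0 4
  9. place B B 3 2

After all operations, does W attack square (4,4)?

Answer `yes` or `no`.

Answer: yes

Derivation:
Op 1: place BN@(4,0)
Op 2: place BN@(2,1)
Op 3: remove (4,0)
Op 4: place WR@(1,5)
Op 5: place WN@(5,5)
Op 6: place WR@(0,3)
Op 7: place BR@(3,3)
Op 8: place WR@(0,4)
Op 9: place BB@(3,2)
Per-piece attacks for W:
  WR@(0,3): attacks (0,4) (0,2) (0,1) (0,0) (1,3) (2,3) (3,3) [ray(0,1) blocked at (0,4); ray(1,0) blocked at (3,3)]
  WR@(0,4): attacks (0,5) (0,3) (1,4) (2,4) (3,4) (4,4) (5,4) [ray(0,-1) blocked at (0,3)]
  WR@(1,5): attacks (1,4) (1,3) (1,2) (1,1) (1,0) (2,5) (3,5) (4,5) (5,5) (0,5) [ray(1,0) blocked at (5,5)]
  WN@(5,5): attacks (4,3) (3,4)
W attacks (4,4): yes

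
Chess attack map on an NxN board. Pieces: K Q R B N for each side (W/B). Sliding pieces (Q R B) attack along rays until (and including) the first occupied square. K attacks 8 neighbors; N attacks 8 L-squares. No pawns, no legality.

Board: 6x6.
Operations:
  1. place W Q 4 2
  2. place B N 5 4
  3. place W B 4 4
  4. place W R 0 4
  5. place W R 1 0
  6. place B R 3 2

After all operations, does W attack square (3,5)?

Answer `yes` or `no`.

Answer: yes

Derivation:
Op 1: place WQ@(4,2)
Op 2: place BN@(5,4)
Op 3: place WB@(4,4)
Op 4: place WR@(0,4)
Op 5: place WR@(1,0)
Op 6: place BR@(3,2)
Per-piece attacks for W:
  WR@(0,4): attacks (0,5) (0,3) (0,2) (0,1) (0,0) (1,4) (2,4) (3,4) (4,4) [ray(1,0) blocked at (4,4)]
  WR@(1,0): attacks (1,1) (1,2) (1,3) (1,4) (1,5) (2,0) (3,0) (4,0) (5,0) (0,0)
  WQ@(4,2): attacks (4,3) (4,4) (4,1) (4,0) (5,2) (3,2) (5,3) (5,1) (3,3) (2,4) (1,5) (3,1) (2,0) [ray(0,1) blocked at (4,4); ray(-1,0) blocked at (3,2)]
  WB@(4,4): attacks (5,5) (5,3) (3,5) (3,3) (2,2) (1,1) (0,0)
W attacks (3,5): yes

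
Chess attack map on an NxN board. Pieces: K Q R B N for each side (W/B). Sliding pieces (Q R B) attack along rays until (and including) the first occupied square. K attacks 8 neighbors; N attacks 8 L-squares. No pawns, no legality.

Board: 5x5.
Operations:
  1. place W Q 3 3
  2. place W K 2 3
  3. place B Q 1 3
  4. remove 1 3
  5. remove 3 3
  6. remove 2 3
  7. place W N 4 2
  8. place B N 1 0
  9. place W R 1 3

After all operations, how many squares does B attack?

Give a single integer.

Answer: 3

Derivation:
Op 1: place WQ@(3,3)
Op 2: place WK@(2,3)
Op 3: place BQ@(1,3)
Op 4: remove (1,3)
Op 5: remove (3,3)
Op 6: remove (2,3)
Op 7: place WN@(4,2)
Op 8: place BN@(1,0)
Op 9: place WR@(1,3)
Per-piece attacks for B:
  BN@(1,0): attacks (2,2) (3,1) (0,2)
Union (3 distinct): (0,2) (2,2) (3,1)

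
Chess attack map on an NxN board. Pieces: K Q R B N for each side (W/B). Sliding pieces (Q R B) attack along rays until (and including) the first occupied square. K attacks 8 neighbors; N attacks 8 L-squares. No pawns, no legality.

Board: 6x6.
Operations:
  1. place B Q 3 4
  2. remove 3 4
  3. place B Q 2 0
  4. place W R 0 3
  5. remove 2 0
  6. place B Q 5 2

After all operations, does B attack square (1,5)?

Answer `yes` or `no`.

Op 1: place BQ@(3,4)
Op 2: remove (3,4)
Op 3: place BQ@(2,0)
Op 4: place WR@(0,3)
Op 5: remove (2,0)
Op 6: place BQ@(5,2)
Per-piece attacks for B:
  BQ@(5,2): attacks (5,3) (5,4) (5,5) (5,1) (5,0) (4,2) (3,2) (2,2) (1,2) (0,2) (4,3) (3,4) (2,5) (4,1) (3,0)
B attacks (1,5): no

Answer: no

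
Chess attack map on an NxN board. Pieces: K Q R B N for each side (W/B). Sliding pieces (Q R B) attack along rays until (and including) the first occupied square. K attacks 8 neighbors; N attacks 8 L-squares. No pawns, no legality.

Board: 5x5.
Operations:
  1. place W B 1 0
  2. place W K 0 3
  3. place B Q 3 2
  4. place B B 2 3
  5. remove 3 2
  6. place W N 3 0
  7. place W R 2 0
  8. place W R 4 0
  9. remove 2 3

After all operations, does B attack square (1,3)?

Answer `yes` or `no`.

Op 1: place WB@(1,0)
Op 2: place WK@(0,3)
Op 3: place BQ@(3,2)
Op 4: place BB@(2,3)
Op 5: remove (3,2)
Op 6: place WN@(3,0)
Op 7: place WR@(2,0)
Op 8: place WR@(4,0)
Op 9: remove (2,3)
Per-piece attacks for B:
B attacks (1,3): no

Answer: no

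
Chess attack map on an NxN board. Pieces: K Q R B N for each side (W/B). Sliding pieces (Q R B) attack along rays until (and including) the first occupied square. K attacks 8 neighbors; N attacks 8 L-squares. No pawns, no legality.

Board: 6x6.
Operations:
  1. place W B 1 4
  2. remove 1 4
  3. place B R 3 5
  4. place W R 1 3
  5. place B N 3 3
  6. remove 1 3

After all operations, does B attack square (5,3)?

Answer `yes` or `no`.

Answer: no

Derivation:
Op 1: place WB@(1,4)
Op 2: remove (1,4)
Op 3: place BR@(3,5)
Op 4: place WR@(1,3)
Op 5: place BN@(3,3)
Op 6: remove (1,3)
Per-piece attacks for B:
  BN@(3,3): attacks (4,5) (5,4) (2,5) (1,4) (4,1) (5,2) (2,1) (1,2)
  BR@(3,5): attacks (3,4) (3,3) (4,5) (5,5) (2,5) (1,5) (0,5) [ray(0,-1) blocked at (3,3)]
B attacks (5,3): no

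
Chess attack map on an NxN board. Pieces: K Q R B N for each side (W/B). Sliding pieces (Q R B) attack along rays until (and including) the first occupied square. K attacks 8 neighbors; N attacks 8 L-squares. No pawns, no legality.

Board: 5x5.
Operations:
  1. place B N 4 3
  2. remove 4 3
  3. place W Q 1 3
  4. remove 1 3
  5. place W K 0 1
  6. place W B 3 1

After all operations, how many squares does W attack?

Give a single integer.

Op 1: place BN@(4,3)
Op 2: remove (4,3)
Op 3: place WQ@(1,3)
Op 4: remove (1,3)
Op 5: place WK@(0,1)
Op 6: place WB@(3,1)
Per-piece attacks for W:
  WK@(0,1): attacks (0,2) (0,0) (1,1) (1,2) (1,0)
  WB@(3,1): attacks (4,2) (4,0) (2,2) (1,3) (0,4) (2,0)
Union (11 distinct): (0,0) (0,2) (0,4) (1,0) (1,1) (1,2) (1,3) (2,0) (2,2) (4,0) (4,2)

Answer: 11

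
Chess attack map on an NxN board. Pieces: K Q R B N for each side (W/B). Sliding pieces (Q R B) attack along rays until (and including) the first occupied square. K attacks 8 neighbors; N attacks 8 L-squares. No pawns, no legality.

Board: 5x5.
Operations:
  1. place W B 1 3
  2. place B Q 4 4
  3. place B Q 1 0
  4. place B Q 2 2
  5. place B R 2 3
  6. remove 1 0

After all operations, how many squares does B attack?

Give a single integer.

Op 1: place WB@(1,3)
Op 2: place BQ@(4,4)
Op 3: place BQ@(1,0)
Op 4: place BQ@(2,2)
Op 5: place BR@(2,3)
Op 6: remove (1,0)
Per-piece attacks for B:
  BQ@(2,2): attacks (2,3) (2,1) (2,0) (3,2) (4,2) (1,2) (0,2) (3,3) (4,4) (3,1) (4,0) (1,3) (1,1) (0,0) [ray(0,1) blocked at (2,3); ray(1,1) blocked at (4,4); ray(-1,1) blocked at (1,3)]
  BR@(2,3): attacks (2,4) (2,2) (3,3) (4,3) (1,3) [ray(0,-1) blocked at (2,2); ray(-1,0) blocked at (1,3)]
  BQ@(4,4): attacks (4,3) (4,2) (4,1) (4,0) (3,4) (2,4) (1,4) (0,4) (3,3) (2,2) [ray(-1,-1) blocked at (2,2)]
Union (21 distinct): (0,0) (0,2) (0,4) (1,1) (1,2) (1,3) (1,4) (2,0) (2,1) (2,2) (2,3) (2,4) (3,1) (3,2) (3,3) (3,4) (4,0) (4,1) (4,2) (4,3) (4,4)

Answer: 21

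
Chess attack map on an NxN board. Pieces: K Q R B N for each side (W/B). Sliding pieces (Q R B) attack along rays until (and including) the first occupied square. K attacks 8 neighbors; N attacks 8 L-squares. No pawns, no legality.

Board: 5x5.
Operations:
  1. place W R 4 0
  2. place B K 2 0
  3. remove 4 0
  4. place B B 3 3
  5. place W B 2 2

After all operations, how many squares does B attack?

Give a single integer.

Op 1: place WR@(4,0)
Op 2: place BK@(2,0)
Op 3: remove (4,0)
Op 4: place BB@(3,3)
Op 5: place WB@(2,2)
Per-piece attacks for B:
  BK@(2,0): attacks (2,1) (3,0) (1,0) (3,1) (1,1)
  BB@(3,3): attacks (4,4) (4,2) (2,4) (2,2) [ray(-1,-1) blocked at (2,2)]
Union (9 distinct): (1,0) (1,1) (2,1) (2,2) (2,4) (3,0) (3,1) (4,2) (4,4)

Answer: 9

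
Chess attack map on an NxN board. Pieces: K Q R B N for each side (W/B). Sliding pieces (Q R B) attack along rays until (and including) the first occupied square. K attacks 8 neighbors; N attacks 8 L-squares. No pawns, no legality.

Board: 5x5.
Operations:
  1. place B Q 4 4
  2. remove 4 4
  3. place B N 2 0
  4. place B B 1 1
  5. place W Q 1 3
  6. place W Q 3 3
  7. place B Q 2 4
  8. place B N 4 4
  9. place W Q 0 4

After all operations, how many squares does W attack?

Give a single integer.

Op 1: place BQ@(4,4)
Op 2: remove (4,4)
Op 3: place BN@(2,0)
Op 4: place BB@(1,1)
Op 5: place WQ@(1,3)
Op 6: place WQ@(3,3)
Op 7: place BQ@(2,4)
Op 8: place BN@(4,4)
Op 9: place WQ@(0,4)
Per-piece attacks for W:
  WQ@(0,4): attacks (0,3) (0,2) (0,1) (0,0) (1,4) (2,4) (1,3) [ray(1,0) blocked at (2,4); ray(1,-1) blocked at (1,3)]
  WQ@(1,3): attacks (1,4) (1,2) (1,1) (2,3) (3,3) (0,3) (2,4) (2,2) (3,1) (4,0) (0,4) (0,2) [ray(0,-1) blocked at (1,1); ray(1,0) blocked at (3,3); ray(1,1) blocked at (2,4); ray(-1,1) blocked at (0,4)]
  WQ@(3,3): attacks (3,4) (3,2) (3,1) (3,0) (4,3) (2,3) (1,3) (4,4) (4,2) (2,4) (2,2) (1,1) [ray(-1,0) blocked at (1,3); ray(1,1) blocked at (4,4); ray(-1,1) blocked at (2,4); ray(-1,-1) blocked at (1,1)]
Union (21 distinct): (0,0) (0,1) (0,2) (0,3) (0,4) (1,1) (1,2) (1,3) (1,4) (2,2) (2,3) (2,4) (3,0) (3,1) (3,2) (3,3) (3,4) (4,0) (4,2) (4,3) (4,4)

Answer: 21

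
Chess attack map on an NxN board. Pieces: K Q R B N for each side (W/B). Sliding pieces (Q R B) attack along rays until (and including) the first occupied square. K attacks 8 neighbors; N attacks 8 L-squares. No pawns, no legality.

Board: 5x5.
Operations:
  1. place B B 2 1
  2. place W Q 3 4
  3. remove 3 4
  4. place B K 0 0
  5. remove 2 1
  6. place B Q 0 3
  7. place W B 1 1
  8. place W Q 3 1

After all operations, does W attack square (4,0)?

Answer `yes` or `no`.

Answer: yes

Derivation:
Op 1: place BB@(2,1)
Op 2: place WQ@(3,4)
Op 3: remove (3,4)
Op 4: place BK@(0,0)
Op 5: remove (2,1)
Op 6: place BQ@(0,3)
Op 7: place WB@(1,1)
Op 8: place WQ@(3,1)
Per-piece attacks for W:
  WB@(1,1): attacks (2,2) (3,3) (4,4) (2,0) (0,2) (0,0) [ray(-1,-1) blocked at (0,0)]
  WQ@(3,1): attacks (3,2) (3,3) (3,4) (3,0) (4,1) (2,1) (1,1) (4,2) (4,0) (2,2) (1,3) (0,4) (2,0) [ray(-1,0) blocked at (1,1)]
W attacks (4,0): yes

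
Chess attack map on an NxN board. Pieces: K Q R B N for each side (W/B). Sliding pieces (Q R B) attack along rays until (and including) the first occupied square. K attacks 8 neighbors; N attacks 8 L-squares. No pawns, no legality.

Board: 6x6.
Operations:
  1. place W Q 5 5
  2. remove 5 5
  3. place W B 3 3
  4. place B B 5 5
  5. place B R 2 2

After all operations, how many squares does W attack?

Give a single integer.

Op 1: place WQ@(5,5)
Op 2: remove (5,5)
Op 3: place WB@(3,3)
Op 4: place BB@(5,5)
Op 5: place BR@(2,2)
Per-piece attacks for W:
  WB@(3,3): attacks (4,4) (5,5) (4,2) (5,1) (2,4) (1,5) (2,2) [ray(1,1) blocked at (5,5); ray(-1,-1) blocked at (2,2)]
Union (7 distinct): (1,5) (2,2) (2,4) (4,2) (4,4) (5,1) (5,5)

Answer: 7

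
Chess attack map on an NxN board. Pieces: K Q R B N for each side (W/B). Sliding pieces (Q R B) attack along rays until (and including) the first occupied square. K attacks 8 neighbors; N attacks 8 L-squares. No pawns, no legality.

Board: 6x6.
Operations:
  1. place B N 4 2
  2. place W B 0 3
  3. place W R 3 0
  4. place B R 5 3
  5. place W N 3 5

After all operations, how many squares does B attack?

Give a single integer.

Op 1: place BN@(4,2)
Op 2: place WB@(0,3)
Op 3: place WR@(3,0)
Op 4: place BR@(5,3)
Op 5: place WN@(3,5)
Per-piece attacks for B:
  BN@(4,2): attacks (5,4) (3,4) (2,3) (5,0) (3,0) (2,1)
  BR@(5,3): attacks (5,4) (5,5) (5,2) (5,1) (5,0) (4,3) (3,3) (2,3) (1,3) (0,3) [ray(-1,0) blocked at (0,3)]
Union (13 distinct): (0,3) (1,3) (2,1) (2,3) (3,0) (3,3) (3,4) (4,3) (5,0) (5,1) (5,2) (5,4) (5,5)

Answer: 13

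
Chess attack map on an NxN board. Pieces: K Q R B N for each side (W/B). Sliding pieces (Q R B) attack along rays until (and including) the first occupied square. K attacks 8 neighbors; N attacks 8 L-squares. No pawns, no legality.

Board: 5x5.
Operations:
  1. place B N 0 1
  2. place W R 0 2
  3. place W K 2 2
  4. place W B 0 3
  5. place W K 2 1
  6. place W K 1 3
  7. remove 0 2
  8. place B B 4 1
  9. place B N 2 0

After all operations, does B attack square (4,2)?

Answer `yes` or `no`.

Op 1: place BN@(0,1)
Op 2: place WR@(0,2)
Op 3: place WK@(2,2)
Op 4: place WB@(0,3)
Op 5: place WK@(2,1)
Op 6: place WK@(1,3)
Op 7: remove (0,2)
Op 8: place BB@(4,1)
Op 9: place BN@(2,0)
Per-piece attacks for B:
  BN@(0,1): attacks (1,3) (2,2) (2,0)
  BN@(2,0): attacks (3,2) (4,1) (1,2) (0,1)
  BB@(4,1): attacks (3,2) (2,3) (1,4) (3,0)
B attacks (4,2): no

Answer: no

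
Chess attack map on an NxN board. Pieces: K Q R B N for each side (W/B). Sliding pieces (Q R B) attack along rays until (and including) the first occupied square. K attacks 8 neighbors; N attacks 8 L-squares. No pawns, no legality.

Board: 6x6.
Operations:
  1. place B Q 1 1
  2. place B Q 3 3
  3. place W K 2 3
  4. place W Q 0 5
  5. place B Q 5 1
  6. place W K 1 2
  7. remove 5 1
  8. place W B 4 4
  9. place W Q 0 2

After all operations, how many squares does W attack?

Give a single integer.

Op 1: place BQ@(1,1)
Op 2: place BQ@(3,3)
Op 3: place WK@(2,3)
Op 4: place WQ@(0,5)
Op 5: place BQ@(5,1)
Op 6: place WK@(1,2)
Op 7: remove (5,1)
Op 8: place WB@(4,4)
Op 9: place WQ@(0,2)
Per-piece attacks for W:
  WQ@(0,2): attacks (0,3) (0,4) (0,5) (0,1) (0,0) (1,2) (1,3) (2,4) (3,5) (1,1) [ray(0,1) blocked at (0,5); ray(1,0) blocked at (1,2); ray(1,-1) blocked at (1,1)]
  WQ@(0,5): attacks (0,4) (0,3) (0,2) (1,5) (2,5) (3,5) (4,5) (5,5) (1,4) (2,3) [ray(0,-1) blocked at (0,2); ray(1,-1) blocked at (2,3)]
  WK@(1,2): attacks (1,3) (1,1) (2,2) (0,2) (2,3) (2,1) (0,3) (0,1)
  WK@(2,3): attacks (2,4) (2,2) (3,3) (1,3) (3,4) (3,2) (1,4) (1,2)
  WB@(4,4): attacks (5,5) (5,3) (3,5) (3,3) [ray(-1,-1) blocked at (3,3)]
Union (23 distinct): (0,0) (0,1) (0,2) (0,3) (0,4) (0,5) (1,1) (1,2) (1,3) (1,4) (1,5) (2,1) (2,2) (2,3) (2,4) (2,5) (3,2) (3,3) (3,4) (3,5) (4,5) (5,3) (5,5)

Answer: 23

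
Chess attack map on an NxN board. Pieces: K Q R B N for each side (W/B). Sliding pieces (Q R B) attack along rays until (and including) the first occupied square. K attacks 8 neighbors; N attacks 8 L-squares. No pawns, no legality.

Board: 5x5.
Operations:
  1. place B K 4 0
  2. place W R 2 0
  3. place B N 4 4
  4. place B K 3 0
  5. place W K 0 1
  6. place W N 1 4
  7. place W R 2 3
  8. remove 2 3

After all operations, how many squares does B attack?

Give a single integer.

Answer: 8

Derivation:
Op 1: place BK@(4,0)
Op 2: place WR@(2,0)
Op 3: place BN@(4,4)
Op 4: place BK@(3,0)
Op 5: place WK@(0,1)
Op 6: place WN@(1,4)
Op 7: place WR@(2,3)
Op 8: remove (2,3)
Per-piece attacks for B:
  BK@(3,0): attacks (3,1) (4,0) (2,0) (4,1) (2,1)
  BK@(4,0): attacks (4,1) (3,0) (3,1)
  BN@(4,4): attacks (3,2) (2,3)
Union (8 distinct): (2,0) (2,1) (2,3) (3,0) (3,1) (3,2) (4,0) (4,1)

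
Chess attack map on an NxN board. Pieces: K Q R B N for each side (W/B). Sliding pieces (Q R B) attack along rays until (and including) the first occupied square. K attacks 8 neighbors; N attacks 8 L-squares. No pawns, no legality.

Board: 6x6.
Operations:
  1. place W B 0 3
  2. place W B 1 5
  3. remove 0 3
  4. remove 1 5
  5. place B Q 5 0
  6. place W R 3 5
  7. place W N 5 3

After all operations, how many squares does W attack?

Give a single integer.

Op 1: place WB@(0,3)
Op 2: place WB@(1,5)
Op 3: remove (0,3)
Op 4: remove (1,5)
Op 5: place BQ@(5,0)
Op 6: place WR@(3,5)
Op 7: place WN@(5,3)
Per-piece attacks for W:
  WR@(3,5): attacks (3,4) (3,3) (3,2) (3,1) (3,0) (4,5) (5,5) (2,5) (1,5) (0,5)
  WN@(5,3): attacks (4,5) (3,4) (4,1) (3,2)
Union (11 distinct): (0,5) (1,5) (2,5) (3,0) (3,1) (3,2) (3,3) (3,4) (4,1) (4,5) (5,5)

Answer: 11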